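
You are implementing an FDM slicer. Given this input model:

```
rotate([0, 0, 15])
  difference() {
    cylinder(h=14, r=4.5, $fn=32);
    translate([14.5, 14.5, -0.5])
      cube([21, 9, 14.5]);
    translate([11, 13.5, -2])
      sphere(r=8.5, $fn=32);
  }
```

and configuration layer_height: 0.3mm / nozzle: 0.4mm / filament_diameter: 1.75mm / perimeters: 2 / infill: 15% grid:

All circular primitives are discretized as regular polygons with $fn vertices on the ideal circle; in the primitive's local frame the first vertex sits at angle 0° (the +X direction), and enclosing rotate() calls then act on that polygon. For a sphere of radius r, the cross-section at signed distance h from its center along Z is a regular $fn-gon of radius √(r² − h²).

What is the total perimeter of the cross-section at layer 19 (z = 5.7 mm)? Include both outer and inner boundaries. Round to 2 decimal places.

At z = 5.7 mm: the r=4.5 cylinder gives a regular 32-gon of circumradius 4.5 (constant along its height) (perimeter = 2·32·4.500·sin(180°/32) = 28.23 mm); the 21×9 cube at (14.5, 14.5) contributes its full rectangle (perimeter 60.00 mm); the sphere at (11, 13.5): section is a regular 32-gon, circumradius = √(r²−h²) = √(8.5²−7.7²) = 3.600 (perimeter = 2·32·3.600·sin(180°/32) = 22.58 mm); After the difference (first − rest): starting from the r=4.5 cylinder, the 21×9 cube at (14.5, 14.5) misses the remaining region (no effect); the r=8.5 sphere at (11, 13.5) misses the remaining region (no effect) — boundary = 28.23 mm; (whole slice rotated 15° about Z — lengths, areas and connectivity unchanged). Overall, the cross-section is a single solid region. Total boundary length (outer) = 28.23 mm.

28.23 mm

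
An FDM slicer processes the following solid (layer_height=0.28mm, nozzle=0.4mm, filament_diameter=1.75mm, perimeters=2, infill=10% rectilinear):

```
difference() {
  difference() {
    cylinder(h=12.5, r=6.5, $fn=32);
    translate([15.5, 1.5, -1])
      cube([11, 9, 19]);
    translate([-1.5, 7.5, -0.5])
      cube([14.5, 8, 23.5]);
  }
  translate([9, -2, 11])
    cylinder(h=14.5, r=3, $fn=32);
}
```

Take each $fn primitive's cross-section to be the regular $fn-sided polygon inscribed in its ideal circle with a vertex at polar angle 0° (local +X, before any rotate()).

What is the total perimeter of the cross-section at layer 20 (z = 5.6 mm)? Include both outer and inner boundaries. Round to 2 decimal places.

At z = 5.6 mm: the r=6.5 cylinder gives a regular 32-gon of circumradius 6.5 (constant along its height) (perimeter = 2·32·6.500·sin(180°/32) = 40.78 mm); the cube at (15.5, 1.5) (footprint 11×9) is included at this height (perimeter 40.00 mm); the cube at (-1.5, 7.5) is present — its section is the full 14.5×8 rectangle (perimeter 45.00 mm); After the difference (first − rest): starting from the r=6.5 cylinder, the 11×9 cube at (15.5, 1.5) misses the remaining region (no effect); the 14.5×8 cube at (-1.5, 7.5) misses the remaining region (no effect) — boundary = 40.78 mm; the cylinder at (9, -2) does not reach this height (z outside [11, 25.5]); Subtracting the remaining from the first: none of the subtracted shapes is present at this height, so that combined region is unchanged — boundary = 40.78 mm. Overall, the cross-section is a single solid region. Total boundary length (outer) = 40.78 mm.

40.78 mm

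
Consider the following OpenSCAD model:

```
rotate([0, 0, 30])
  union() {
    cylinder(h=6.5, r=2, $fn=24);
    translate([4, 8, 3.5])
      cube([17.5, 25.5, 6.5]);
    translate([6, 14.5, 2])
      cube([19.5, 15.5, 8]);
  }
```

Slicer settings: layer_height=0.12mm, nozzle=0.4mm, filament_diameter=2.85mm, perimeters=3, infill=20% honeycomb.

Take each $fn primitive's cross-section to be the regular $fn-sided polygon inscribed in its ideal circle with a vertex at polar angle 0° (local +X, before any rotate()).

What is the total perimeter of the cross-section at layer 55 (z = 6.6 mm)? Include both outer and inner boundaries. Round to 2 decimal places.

At z = 6.6 mm: the cylinder does not reach this height (z outside [0, 6.5]); the 17.5×25.5 cube at (4, 8) contributes its full rectangle (perimeter 86.00 mm); the cube at (6, 14.5) is present — its section is the full 19.5×15.5 rectangle (perimeter 70.00 mm); Combining (union): the regions partially overlap (shared area 240.25 mm²), so the edge portions inside another operand are dropped and the merged outline is re-measured after clipping — boundary = 94.00 mm; (rotated 30° about Z; rotation is an isometry so areas/perimeters/island counts are preserved). Overall, the cross-section is a single solid region. Total boundary length (outer) = 94.00 mm.

94.00 mm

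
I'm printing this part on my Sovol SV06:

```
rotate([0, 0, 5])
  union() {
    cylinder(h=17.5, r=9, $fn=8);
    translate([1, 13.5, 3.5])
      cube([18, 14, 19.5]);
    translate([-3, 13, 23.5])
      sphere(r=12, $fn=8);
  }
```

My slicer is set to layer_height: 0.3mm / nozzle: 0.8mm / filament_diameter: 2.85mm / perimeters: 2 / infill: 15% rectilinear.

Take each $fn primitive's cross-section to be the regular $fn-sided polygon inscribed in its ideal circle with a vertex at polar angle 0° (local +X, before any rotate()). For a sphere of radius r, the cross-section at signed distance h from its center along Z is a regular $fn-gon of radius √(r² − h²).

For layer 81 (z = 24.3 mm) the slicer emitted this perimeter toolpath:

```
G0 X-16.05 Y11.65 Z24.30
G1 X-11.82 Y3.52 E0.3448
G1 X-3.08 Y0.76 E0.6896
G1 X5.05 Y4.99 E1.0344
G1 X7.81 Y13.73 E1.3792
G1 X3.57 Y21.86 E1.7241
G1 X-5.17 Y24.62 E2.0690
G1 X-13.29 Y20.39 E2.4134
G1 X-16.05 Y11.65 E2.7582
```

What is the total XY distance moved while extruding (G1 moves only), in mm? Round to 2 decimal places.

Sum the Euclidean lengths of each G1 segment: total = 73.32 mm.

73.32 mm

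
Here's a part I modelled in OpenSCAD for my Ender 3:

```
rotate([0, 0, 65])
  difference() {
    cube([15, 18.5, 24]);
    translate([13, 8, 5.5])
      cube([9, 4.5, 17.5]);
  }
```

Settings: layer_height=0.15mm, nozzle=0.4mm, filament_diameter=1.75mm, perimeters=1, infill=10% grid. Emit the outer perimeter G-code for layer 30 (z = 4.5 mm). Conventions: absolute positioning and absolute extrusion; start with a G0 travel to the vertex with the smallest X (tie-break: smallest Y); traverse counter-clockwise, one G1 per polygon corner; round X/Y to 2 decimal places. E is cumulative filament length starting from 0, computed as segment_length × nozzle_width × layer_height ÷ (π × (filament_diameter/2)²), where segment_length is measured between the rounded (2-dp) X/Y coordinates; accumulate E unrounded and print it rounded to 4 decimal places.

At z = 4.5 mm: the cube (footprint 15×18.5) is included at this height; the cube at (13, 8) is absent (z outside [5.5, 23]); Subtracting the remaining from the first: none of the subtracted shapes is present at this height, so the 15×18.5 cube is unchanged — 1 connected region; (rotated 65° about Z; rotation is an isometry so areas/perimeters/island counts are preserved). The outline is a single polygon with 4 vertices. Extrusion per mm of travel: 0.4 × 0.15 / (π × 0.875²) = 0.024945. Accumulating E over each segment gives final E = 1.6713.

G0 X-16.77 Y7.82 Z4.50
G1 X0.00 Y0.00 E0.4616
G1 X6.34 Y13.59 E0.8357
G1 X-10.43 Y21.41 E1.2972
G1 X-16.77 Y7.82 E1.6713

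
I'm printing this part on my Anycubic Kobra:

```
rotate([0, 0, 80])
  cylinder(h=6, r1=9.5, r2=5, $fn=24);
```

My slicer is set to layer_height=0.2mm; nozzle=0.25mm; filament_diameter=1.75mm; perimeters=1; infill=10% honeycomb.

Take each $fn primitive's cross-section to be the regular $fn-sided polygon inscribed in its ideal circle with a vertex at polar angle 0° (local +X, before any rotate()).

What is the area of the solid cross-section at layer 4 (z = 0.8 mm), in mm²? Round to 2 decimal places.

246.01 mm²

At z = 0.8 mm: the cone: at t=0.133 of its height the radius interpolates to r₁+(r₂−r₁)t = 8.900, giving a regular 24-gon of that circumradius (area = (24/2)·8.900²·sin(360°/24) = 246.01 mm²); (whole slice rotated 80° about Z — lengths, areas and connectivity unchanged). Overall, the cross-section is a single solid region. Net area = 246.01 mm².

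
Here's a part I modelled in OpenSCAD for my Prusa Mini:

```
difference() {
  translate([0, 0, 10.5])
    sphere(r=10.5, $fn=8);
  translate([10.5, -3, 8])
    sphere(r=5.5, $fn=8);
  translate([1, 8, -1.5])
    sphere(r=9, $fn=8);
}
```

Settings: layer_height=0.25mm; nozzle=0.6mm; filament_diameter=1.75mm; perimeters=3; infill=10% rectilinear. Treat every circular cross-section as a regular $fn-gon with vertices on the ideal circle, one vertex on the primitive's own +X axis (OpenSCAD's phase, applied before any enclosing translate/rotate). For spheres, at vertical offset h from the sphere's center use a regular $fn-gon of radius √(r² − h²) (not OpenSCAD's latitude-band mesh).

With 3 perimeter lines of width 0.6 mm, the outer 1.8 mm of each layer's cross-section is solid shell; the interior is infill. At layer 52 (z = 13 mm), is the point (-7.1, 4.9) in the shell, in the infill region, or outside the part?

shell

At z = 13 mm: the r=10.5 sphere contributes a regular 8-gon of circumradius √(10.5²−2.5²) = 10.198; the sphere at (10.5, -3): section is a regular 8-gon, circumradius = √(r²−h²) = √(5.5²−5²) = 2.291; the sphere at (1, 8) is not intersected at this z (|z−center|=14.500 > r=9); After the difference (first − rest): starting from the r=10.5 sphere, the r=5.5 sphere at (10.5, -3) partially overlaps it — only the 1.69 mm² overlap (of its 14.85 mm²) is removed, clipping the outline — 1 connected region. Overall, the cross-section is a single solid region. The nearest boundary edge runs (-10.20, 0.00)→(-7.21, 7.21); distance from the point to it = 0.99 mm. The point is inside the cross-section, 0.99 mm from the nearest boundary — within the 1.8 mm shell band (3 × 0.6).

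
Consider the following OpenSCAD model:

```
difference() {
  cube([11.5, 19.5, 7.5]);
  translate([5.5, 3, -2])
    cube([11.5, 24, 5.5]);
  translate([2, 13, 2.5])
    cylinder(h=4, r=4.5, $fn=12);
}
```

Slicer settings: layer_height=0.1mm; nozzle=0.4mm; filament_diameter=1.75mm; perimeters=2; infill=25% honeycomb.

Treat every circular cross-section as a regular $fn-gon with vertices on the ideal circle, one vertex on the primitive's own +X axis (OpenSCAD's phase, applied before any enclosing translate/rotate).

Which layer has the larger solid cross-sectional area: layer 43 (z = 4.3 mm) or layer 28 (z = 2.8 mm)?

Layer 43 (z = 4.3): the 11.5×19.5 cube contributes its full rectangle (area 224.25 mm²); the cube at (5.5, 3) is absent (z outside [-2, 3.5]); the r=4.5 cylinder at (2, 13) contributes a regular 12-gon of circumradius 4.5 (area = (12/2)·4.500²·sin(360°/12) = 60.75 mm²); Subtracting the remaining from the first: starting from the 11.5×19.5 cube (224.25 mm²), the r=4.5 cylinder at (2, 13) partially overlaps it — only the 47.30 mm² overlap (of its 60.75 mm²) is removed, clipping the outline — area = 176.95 mm². So its area = 176.95 mm². Layer 28 (z = 2.8): the cube (footprint 11.5×19.5) is included at this height (area 224.25 mm²); the 11.5×24 cube at (5.5, 3) contributes its full rectangle (area 276.00 mm²); the cylinder at (2, 13): section is a regular 12-gon, circumradius r=4.5 (area = (12/2)·4.500²·sin(360°/12) = 60.75 mm²); Subtracting the remaining from the first: starting from the 11.5×19.5 cube (224.25 mm²), the 11.5×24 cube at (5.5, 3) partially overlaps it — only the 99.00 mm² overlap (of its 276.00 mm²) is removed, clipping the outline; the r=4.5 cylinder at (2, 13) partially overlaps it — only the 44.00 mm² overlap (of its 60.75 mm²) is removed, clipping the outline — area = 81.25 mm². So its area = 81.25 mm². Layer 43 is larger (176.95 vs 81.25 mm²).

layer 43 (z = 4.3 mm)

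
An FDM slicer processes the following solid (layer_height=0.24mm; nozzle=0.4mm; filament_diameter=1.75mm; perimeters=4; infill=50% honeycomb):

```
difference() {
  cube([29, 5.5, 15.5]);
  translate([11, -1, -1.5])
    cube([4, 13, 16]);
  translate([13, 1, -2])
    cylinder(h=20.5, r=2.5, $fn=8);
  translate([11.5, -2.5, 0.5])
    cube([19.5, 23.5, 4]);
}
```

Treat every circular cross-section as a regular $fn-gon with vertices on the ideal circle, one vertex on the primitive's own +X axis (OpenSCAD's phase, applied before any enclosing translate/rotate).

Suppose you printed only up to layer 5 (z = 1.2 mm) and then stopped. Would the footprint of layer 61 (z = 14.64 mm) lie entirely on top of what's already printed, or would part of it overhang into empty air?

part overhangs

Compare the two slices. At z = 1.2: the cube is present — its section is the full 29×5.5 rectangle (area 159.50 mm²); the 4×13 cube at (11, -1) contributes its full rectangle (area 52.00 mm²); the r=2.5 cylinder at (13, 1) gives a regular 8-gon of circumradius 2.5 (constant along its height) (area = (8/2)·2.500²·sin(360°/8) = 17.68 mm²); the 19.5×23.5 cube at (11.5, -2.5) contributes its full rectangle (area 458.25 mm²); Taking the first minus the rest: starting from the 29×5.5 cube (159.50 mm²), the 4×13 cube at (11, -1) partially overlaps it — only the 22.00 mm² overlap (of its 52.00 mm²) is removed, clipping the outline; the r=2.5 cylinder at (13, 1) partially overlaps it — only the 1.19 mm² overlap (of its 17.68 mm²) is removed, clipping the outline; the 19.5×23.5 cube at (11.5, -2.5) partially overlaps it — only the 76.41 mm² overlap (of its 458.25 mm²) is removed, clipping the outline — area = 59.91 mm². At z = 14.64: the cube (footprint 29×5.5) is included at this height (area 159.50 mm²); the cube at (11, -1) is absent (z outside [-1.5, 14.5]); the r=2.5 cylinder at (13, 1) contributes a regular 8-gon of circumradius 2.5 (area = (8/2)·2.500²·sin(360°/8) = 17.68 mm²); the cube at (11.5, -2.5) is absent (z outside [0.5, 4.5]); After the difference (first − rest): starting from the 29×5.5 cube (159.50 mm²), the r=2.5 cylinder at (13, 1) partially overlaps it — only the 13.42 mm² overlap (of its 17.68 mm²) is removed, clipping the outline — area = 146.08 mm². Checking containment: at z = 14.64 the cross-section extends beyond the z = 1.2 cross-section by about 86.17 mm².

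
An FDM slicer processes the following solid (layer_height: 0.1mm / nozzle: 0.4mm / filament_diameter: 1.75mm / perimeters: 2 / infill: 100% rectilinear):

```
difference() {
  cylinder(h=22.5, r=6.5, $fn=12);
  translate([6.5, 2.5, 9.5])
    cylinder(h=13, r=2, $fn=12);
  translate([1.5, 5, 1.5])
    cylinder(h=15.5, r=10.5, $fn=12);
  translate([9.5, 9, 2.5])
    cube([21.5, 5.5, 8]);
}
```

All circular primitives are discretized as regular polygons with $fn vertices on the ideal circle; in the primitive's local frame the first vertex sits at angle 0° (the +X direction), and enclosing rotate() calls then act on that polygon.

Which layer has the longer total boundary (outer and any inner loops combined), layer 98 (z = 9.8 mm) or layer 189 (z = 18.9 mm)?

Layer 98 (z = 9.8): the r=6.5 cylinder gives a regular 12-gon of circumradius 6.5 (constant along its height) (perimeter = 2·12·6.500·sin(180°/12) = 40.38 mm); the cylinder at (6.5, 2.5): section is a regular 12-gon, circumradius r=2 (perimeter = 2·12·2.000·sin(180°/12) = 12.42 mm); the cylinder at (1.5, 5): section is a regular 12-gon, circumradius r=10.5 (perimeter = 2·12·10.500·sin(180°/12) = 65.22 mm); the cube at (9.5, 9) (footprint 21.5×5.5) is included at this height (perimeter 54.00 mm); After the difference (first − rest): starting from the r=6.5 cylinder, the r=2 cylinder at (6.5, 2.5) partially overlaps it — only the 3.33 mm² overlap (of its 12.00 mm²) is removed, clipping the outline; the r=10.5 cylinder at (1.5, 5) partially overlaps it — only the 113.32 mm² overlap (of its 330.75 mm²) is removed, clipping the outline; the 21.5×5.5 cube at (9.5, 9) misses the remaining region (no effect) — boundary = 24.00 mm. So its perimeter = 24.00 mm. Layer 189 (z = 18.9): the r=6.5 cylinder gives a regular 12-gon of circumradius 6.5 (constant along its height) (perimeter = 2·12·6.500·sin(180°/12) = 40.38 mm); the r=2 cylinder at (6.5, 2.5) gives a regular 12-gon of circumradius 2 (constant along its height) (perimeter = 2·12·2.000·sin(180°/12) = 12.42 mm); the cylinder at (1.5, 5) is not intersected at this z (z outside [1.5, 17]); the cube at (9.5, 9) is not intersected at this z (z outside [2.5, 10.5]); Subtracting the remaining from the first: starting from the r=6.5 cylinder, the r=2 cylinder at (6.5, 2.5) partially overlaps it — only the 3.33 mm² overlap (of its 12.00 mm²) is removed, clipping the outline — boundary = 41.21 mm. So its perimeter = 41.21 mm. Layer 189 is larger (41.21 vs 24.00 mm).

layer 189 (z = 18.9 mm)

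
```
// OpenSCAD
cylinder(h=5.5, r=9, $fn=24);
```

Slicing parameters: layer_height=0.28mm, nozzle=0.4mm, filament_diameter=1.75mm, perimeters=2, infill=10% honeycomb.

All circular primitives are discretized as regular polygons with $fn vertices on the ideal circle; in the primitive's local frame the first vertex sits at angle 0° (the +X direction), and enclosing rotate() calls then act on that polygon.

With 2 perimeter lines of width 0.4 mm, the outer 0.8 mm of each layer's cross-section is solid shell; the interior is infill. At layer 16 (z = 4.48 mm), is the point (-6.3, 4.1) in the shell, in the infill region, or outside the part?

infill

At z = 4.48 mm: the r=9 cylinder contributes a regular 24-gon of circumradius 9. Overall, the cross-section is a single solid region. The nearest boundary edge runs (-6.36, 6.36)→(-7.79, 4.50); distance from the point to it = 1.43 mm. The point is inside the cross-section and 1.43 mm from the nearest boundary — more than the 0.8 mm shell width (2 × 0.4), so it's in the infill interior.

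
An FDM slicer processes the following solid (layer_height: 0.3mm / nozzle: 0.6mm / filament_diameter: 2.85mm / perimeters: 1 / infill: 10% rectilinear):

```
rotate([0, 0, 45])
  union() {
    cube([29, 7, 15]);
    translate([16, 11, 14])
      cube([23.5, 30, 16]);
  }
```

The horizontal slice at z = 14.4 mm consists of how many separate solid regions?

At z = 14.4 mm: the cube is present — its section is the full 29×7 rectangle; the 23.5×30 cube at (16, 11) contributes its full rectangle; Taking the union: the 2 present regions are separate (no shared area or edge), so areas and boundary lengths simply add and each stays a separate island — 2 connected regions; (rotated 45° about Z; rotation is an isometry so areas/perimeters/island counts are preserved). The result has 2 disconnected regions.

2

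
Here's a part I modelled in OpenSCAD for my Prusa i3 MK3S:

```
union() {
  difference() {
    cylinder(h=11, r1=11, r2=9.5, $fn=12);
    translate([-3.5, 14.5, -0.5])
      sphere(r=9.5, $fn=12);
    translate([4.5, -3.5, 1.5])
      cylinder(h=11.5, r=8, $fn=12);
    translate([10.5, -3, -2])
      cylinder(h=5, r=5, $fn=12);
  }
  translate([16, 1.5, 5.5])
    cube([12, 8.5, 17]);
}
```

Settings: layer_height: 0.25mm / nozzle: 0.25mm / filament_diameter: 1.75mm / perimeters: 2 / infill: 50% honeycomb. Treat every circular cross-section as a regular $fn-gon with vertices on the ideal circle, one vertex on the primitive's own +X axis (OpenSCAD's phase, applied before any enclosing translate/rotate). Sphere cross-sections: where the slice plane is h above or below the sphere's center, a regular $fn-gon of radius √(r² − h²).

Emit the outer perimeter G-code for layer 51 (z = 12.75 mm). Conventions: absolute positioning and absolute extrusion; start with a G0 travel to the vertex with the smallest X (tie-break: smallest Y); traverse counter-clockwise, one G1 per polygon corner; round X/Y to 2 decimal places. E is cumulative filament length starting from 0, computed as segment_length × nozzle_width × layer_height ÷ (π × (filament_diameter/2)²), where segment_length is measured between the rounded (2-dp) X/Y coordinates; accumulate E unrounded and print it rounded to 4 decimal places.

At z = 12.75 mm: the cone is absent (z outside [0, 11]); the sphere at (-3.5, 14.5) is absent (|z−center|=13.250 > r=9.5); the cylinder at (4.5, -3.5): section is a regular 12-gon, circumradius r=8; the cylinder at (10.5, -3) is not intersected at this z (z outside [-2, 3]); Subtracting the remaining from the first: the first operand is absent here, so nothing remains; the cube at (16, 1.5) (footprint 12×8.5) is included at this height; Taking the union: only the 12×8.5 cube at (16, 1.5) is present, so the union is just that shape — 1 connected region. The outline is a single polygon with 4 vertices. Extrusion per mm of travel: 0.25 × 0.25 / (π × 0.875²) = 0.025984. Accumulating E over each segment gives final E = 1.0654.

G0 X16.00 Y1.50 Z12.75
G1 X28.00 Y1.50 E0.3118
G1 X28.00 Y10.00 E0.5327
G1 X16.00 Y10.00 E0.8445
G1 X16.00 Y1.50 E1.0654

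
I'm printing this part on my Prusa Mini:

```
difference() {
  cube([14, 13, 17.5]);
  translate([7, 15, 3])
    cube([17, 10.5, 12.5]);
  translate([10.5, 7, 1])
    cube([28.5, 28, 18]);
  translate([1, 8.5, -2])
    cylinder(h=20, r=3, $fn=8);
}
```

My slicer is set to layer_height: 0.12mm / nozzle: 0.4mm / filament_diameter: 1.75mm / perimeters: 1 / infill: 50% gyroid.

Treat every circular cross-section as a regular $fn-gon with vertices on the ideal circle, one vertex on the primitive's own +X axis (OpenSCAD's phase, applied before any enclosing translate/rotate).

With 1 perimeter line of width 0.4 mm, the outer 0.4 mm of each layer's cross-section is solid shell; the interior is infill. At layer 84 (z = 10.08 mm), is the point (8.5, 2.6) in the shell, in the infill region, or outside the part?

At z = 10.08 mm: the cube (footprint 14×13) is included at this height; the cube at (7, 15) (footprint 17×10.5) is included at this height; the cube at (10.5, 7) is present — its section is the full 28.5×28 rectangle; the cylinder at (1, 8.5): section is a regular 8-gon, circumradius r=3; After the difference (first − rest): starting from the 14×13 cube, the 17×10.5 cube at (7, 15) misses the remaining region (no effect); the 28.5×28 cube at (10.5, 7) partially overlaps it — only the 21.00 mm² overlap (of its 798.00 mm²) is removed, clipping the outline; the r=3 cylinder at (1, 8.5) partially overlaps it — only the 18.31 mm² overlap (of its 25.46 mm²) is removed, clipping the outline — 1 connected region. Overall, the cross-section is a single solid region. The nearest boundary edge runs (14.00, 0.00)→(0.00, 0.00); distance from the point to it = 2.60 mm. The point is inside the cross-section and 2.60 mm from the nearest boundary — more than the 0.4 mm shell width (1 × 0.4), so it's in the infill interior.

infill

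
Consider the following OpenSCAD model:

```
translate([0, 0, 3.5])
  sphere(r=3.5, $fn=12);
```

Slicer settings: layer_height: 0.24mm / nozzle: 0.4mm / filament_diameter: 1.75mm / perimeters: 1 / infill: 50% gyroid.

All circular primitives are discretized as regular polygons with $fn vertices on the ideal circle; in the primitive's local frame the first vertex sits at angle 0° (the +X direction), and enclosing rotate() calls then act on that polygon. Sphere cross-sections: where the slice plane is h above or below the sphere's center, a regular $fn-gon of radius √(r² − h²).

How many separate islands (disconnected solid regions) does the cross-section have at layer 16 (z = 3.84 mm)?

1

At z = 3.84 mm: the r=3.5 sphere contributes a regular 12-gon of circumradius √(3.5²−0.34²) = 3.483. Overall, the cross-section is a single solid region. Island count = 1.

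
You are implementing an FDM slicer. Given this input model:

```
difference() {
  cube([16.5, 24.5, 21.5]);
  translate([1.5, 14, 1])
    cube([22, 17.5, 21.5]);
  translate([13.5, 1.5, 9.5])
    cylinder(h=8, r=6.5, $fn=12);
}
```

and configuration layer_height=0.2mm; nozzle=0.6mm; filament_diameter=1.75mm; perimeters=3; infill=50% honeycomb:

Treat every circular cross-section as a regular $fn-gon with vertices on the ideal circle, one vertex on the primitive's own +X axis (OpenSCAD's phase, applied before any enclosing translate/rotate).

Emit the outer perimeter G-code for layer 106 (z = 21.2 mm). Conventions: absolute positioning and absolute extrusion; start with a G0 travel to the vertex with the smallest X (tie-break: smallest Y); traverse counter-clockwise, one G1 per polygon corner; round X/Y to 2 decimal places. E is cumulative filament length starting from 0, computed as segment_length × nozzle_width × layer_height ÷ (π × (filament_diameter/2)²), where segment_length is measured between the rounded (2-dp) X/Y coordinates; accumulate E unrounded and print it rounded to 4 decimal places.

G0 X0.00 Y0.00 Z21.20
G1 X16.50 Y0.00 E0.8232
G1 X16.50 Y14.00 E1.5217
G1 X1.50 Y14.00 E2.2700
G1 X1.50 Y24.50 E2.7939
G1 X0.00 Y24.50 E2.8687
G1 X0.00 Y0.00 E4.0910

At z = 21.2 mm: the cube is present — its section is the full 16.5×24.5 rectangle; the cube at (1.5, 14) is present — its section is the full 22×17.5 rectangle; the cylinder at (13.5, 1.5) does not reach this height (z outside [9.5, 17.5]); After the difference (first − rest): starting from the 16.5×24.5 cube, the 22×17.5 cube at (1.5, 14) partially overlaps it — only the 157.50 mm² overlap (of its 385.00 mm²) is removed, clipping the outline — 1 connected region. The outline is a single polygon with 6 vertices. Extrusion per mm of travel: 0.6 × 0.2 / (π × 0.875²) = 0.049890. Accumulating E over each segment gives final E = 4.0910.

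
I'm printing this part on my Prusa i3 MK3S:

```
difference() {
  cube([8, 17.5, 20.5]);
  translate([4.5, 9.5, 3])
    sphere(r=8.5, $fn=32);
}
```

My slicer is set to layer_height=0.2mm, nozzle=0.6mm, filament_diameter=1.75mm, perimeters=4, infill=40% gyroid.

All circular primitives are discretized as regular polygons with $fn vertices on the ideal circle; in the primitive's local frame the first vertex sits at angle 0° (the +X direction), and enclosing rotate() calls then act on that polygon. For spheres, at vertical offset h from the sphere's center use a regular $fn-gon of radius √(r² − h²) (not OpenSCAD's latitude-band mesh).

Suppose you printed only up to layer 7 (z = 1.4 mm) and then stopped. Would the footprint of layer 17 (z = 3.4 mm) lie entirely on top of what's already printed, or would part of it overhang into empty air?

entirely on top

Compare the two slices. At z = 1.4: the cube (footprint 8×17.5) is included at this height (area 140.00 mm²); the r=8.5 sphere at (4.5, 9.5) contributes a regular 32-gon of circumradius √(8.5²−1.6²) = 8.348 (area = (32/2)·8.348²·sin(360°/32) = 217.53 mm²); Taking the first minus the rest: starting from the 8×17.5 cube (140.00 mm²), the r=8.5 sphere at (4.5, 9.5) partially overlaps it — only the 126.56 mm² overlap (of its 217.53 mm²) is removed, clipping the outline — area = 13.44 mm². At z = 3.4: the cube is present — its section is the full 8×17.5 rectangle (area 140.00 mm²); the r=8.5 sphere at (4.5, 9.5) contributes a regular 32-gon of circumradius √(8.5²−0.4²) = 8.491 (area = (32/2)·8.491²·sin(360°/32) = 225.02 mm²); After the difference (first − rest): starting from the 8×17.5 cube (140.00 mm²), the r=8.5 sphere at (4.5, 9.5) partially overlaps it — only the 128.21 mm² overlap (of its 225.02 mm²) is removed, clipping the outline — area = 11.79 mm². Checking containment: the cross-section at z = 3.4 is a subset of the cross-section at z = 1.4.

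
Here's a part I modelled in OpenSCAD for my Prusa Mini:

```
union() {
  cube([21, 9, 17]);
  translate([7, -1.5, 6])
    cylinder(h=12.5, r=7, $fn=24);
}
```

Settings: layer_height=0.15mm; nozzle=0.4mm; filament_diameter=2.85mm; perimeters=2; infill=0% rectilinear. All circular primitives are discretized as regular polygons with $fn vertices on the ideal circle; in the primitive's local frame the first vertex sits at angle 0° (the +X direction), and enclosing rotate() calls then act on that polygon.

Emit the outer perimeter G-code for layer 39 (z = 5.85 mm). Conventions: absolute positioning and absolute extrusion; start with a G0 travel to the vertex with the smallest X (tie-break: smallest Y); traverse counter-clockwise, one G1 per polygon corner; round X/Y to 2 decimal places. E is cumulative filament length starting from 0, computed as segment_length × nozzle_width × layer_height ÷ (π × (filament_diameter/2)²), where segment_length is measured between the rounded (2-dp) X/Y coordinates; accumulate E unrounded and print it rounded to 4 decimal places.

At z = 5.85 mm: the 21×9 cube contributes its full rectangle; the cylinder at (7, -1.5) is not intersected at this z (z outside [6, 18.5]); Taking the union: only the 21×9 cube is present, so the union is just that shape — 1 connected region. The outline is a single polygon with 4 vertices. Extrusion per mm of travel: 0.4 × 0.15 / (π × 1.425²) = 0.009405. Accumulating E over each segment gives final E = 0.5643.

G0 X0.00 Y0.00 Z5.85
G1 X21.00 Y0.00 E0.1975
G1 X21.00 Y9.00 E0.2822
G1 X0.00 Y9.00 E0.4797
G1 X0.00 Y0.00 E0.5643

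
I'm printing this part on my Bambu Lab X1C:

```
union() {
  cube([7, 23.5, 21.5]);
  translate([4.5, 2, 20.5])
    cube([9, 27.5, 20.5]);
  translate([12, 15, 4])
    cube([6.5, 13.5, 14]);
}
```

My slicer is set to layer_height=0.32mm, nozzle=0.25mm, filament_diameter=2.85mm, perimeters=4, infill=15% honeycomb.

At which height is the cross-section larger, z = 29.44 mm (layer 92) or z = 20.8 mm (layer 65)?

layer 65 (z = 20.8 mm)

Layer 92 (z = 29.44): the cube is not intersected at this z (z outside [0, 21.5]); the cube at (4.5, 2) (footprint 9×27.5) is included at this height (area 247.50 mm²); the cube at (12, 15) is absent (z outside [4, 18]); Merging all regions: only the 9×27.5 cube at (4.5, 2) is present, so the union is just that shape — area = 247.50 mm². So its area = 247.50 mm². Layer 65 (z = 20.8): the cube is present — its section is the full 7×23.5 rectangle (area 164.50 mm²); the cube at (4.5, 2) (footprint 9×27.5) is included at this height (area 247.50 mm²); the cube at (12, 15) is not intersected at this z (z outside [4, 18]); Taking the union: the regions partially overlap — summed areas 412.00 mm² minus the doubly-counted overlap 53.75 mm² gives 358.25 mm² — area = 358.25 mm². So its area = 358.25 mm². Layer 65 is larger (358.25 vs 247.50 mm²).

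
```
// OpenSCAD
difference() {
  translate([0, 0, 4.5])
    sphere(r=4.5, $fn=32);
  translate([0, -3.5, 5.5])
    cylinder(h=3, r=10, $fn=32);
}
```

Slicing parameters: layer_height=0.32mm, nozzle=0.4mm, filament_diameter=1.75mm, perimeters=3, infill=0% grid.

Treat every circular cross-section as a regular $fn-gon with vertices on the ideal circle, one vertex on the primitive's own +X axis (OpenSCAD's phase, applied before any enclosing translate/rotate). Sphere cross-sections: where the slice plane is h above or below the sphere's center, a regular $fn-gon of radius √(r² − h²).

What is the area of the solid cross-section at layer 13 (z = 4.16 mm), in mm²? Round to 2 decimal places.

62.85 mm²

At z = 4.16 mm: the r=4.5 sphere slices to a regular 32-gon of circumradius 4.487 (√(r²−h²) with h=0.34 from center) (area = (32/2)·4.487²·sin(360°/32) = 62.85 mm²); the cylinder at (0, -3.5) does not reach this height (z outside [5.5, 8.5]); Taking the first minus the rest: none of the subtracted shapes is present at this height, so the r=4.5 sphere is unchanged — area = 62.85 mm². Overall, the cross-section is a single solid region. Net area = 62.85 mm².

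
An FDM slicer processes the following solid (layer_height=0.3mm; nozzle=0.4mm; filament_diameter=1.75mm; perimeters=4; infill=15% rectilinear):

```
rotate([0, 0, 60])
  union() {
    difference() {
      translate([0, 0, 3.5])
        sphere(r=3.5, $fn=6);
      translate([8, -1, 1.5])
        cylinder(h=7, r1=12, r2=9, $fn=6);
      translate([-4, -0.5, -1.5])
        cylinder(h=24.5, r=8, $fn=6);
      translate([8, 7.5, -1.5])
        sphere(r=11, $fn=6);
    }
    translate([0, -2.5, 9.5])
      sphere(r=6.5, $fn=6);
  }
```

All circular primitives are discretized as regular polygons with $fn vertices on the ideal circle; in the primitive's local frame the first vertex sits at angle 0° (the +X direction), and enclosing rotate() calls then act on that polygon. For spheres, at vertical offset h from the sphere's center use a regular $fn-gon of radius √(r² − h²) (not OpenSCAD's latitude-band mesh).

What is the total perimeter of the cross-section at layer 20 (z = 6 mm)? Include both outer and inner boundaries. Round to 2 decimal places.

At z = 6 mm: the r=3.5 sphere contributes a regular 6-gon of circumradius √(3.5²−2.5²) = 2.449 (perimeter = 2·6·2.449·sin(180°/6) = 14.70 mm); the cone at (8, -1) (r1=12→r2=9) has section circumradius 10.071 here — a regular 6-gon (perimeter = 2·6·10.071·sin(180°/6) = 60.43 mm); the cylinder at (-4, -0.5): section is a regular 6-gon, circumradius r=8 (perimeter = 2·6·8.000·sin(180°/6) = 48.00 mm); the sphere at (8, 7.5): section is a regular 6-gon, circumradius = √(r²−h²) = √(11²−7.5²) = 8.047 (perimeter = 2·6·8.047·sin(180°/6) = 48.28 mm); Subtracting the remaining from the first: starting from the r=3.5 sphere, the cone at (8, -1) partially overlaps it — only the 13.17 mm² overlap (of its 263.53 mm²) is removed, clipping the outline; the r=8 cylinder at (-4, -0.5) covers all of what remains (removes everything); the r=11 sphere at (8, 7.5) misses the remaining region (no effect) — nothing remains; the sphere at (0, -2.5): section is a regular 6-gon, circumradius = √(r²−h²) = √(6.5²−3.5²) = 5.477 (perimeter = 2·6·5.477·sin(180°/6) = 32.86 mm); Merging all regions: only the r=6.5 sphere at (0, -2.5) is present, so the union is just that shape — boundary = 32.86 mm; (rotated 60° about Z; rotation is an isometry so areas/perimeters/island counts are preserved). Overall, the cross-section is a single solid region. Total boundary length (outer) = 32.86 mm.

32.86 mm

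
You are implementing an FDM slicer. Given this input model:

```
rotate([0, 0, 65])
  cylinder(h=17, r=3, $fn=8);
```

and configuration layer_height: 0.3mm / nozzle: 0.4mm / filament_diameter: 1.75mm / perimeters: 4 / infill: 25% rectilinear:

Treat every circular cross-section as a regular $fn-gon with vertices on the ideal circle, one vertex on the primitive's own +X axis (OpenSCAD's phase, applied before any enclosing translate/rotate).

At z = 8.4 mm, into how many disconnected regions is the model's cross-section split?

1

At z = 8.4 mm: the cylinder: section is a regular 8-gon, circumradius r=3; (rotated 65° about Z; rotation is an isometry so areas/perimeters/island counts are preserved). The result has 1 disconnected region.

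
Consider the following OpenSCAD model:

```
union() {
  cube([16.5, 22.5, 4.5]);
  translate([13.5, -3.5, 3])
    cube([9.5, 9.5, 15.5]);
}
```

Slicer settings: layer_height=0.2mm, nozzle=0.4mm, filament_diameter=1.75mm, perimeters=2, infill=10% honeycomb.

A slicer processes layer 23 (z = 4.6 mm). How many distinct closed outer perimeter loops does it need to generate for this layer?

1

At z = 4.6 mm: the cube is not intersected at this z (z outside [0, 4.5]); the 9.5×9.5 cube at (13.5, -3.5) contributes its full rectangle; Combining (union): only the 9.5×9.5 cube at (13.5, -3.5) is present, so the union is just that shape — 1 connected region. The result has 1 disconnected region.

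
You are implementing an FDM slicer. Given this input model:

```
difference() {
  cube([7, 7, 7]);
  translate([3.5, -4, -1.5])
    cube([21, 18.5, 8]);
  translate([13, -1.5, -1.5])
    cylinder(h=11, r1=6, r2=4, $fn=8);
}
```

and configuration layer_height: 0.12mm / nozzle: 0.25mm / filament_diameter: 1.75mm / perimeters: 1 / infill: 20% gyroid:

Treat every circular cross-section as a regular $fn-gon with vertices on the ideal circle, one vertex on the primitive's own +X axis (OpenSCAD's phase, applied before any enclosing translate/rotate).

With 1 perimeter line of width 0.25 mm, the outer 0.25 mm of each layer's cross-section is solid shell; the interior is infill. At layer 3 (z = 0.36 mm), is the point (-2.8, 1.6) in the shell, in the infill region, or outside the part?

outside

At z = 0.36 mm: the cube (footprint 7×7) is included at this height; the 21×18.5 cube at (3.5, -4) contributes its full rectangle; the cone at (13, -1.5) (r1=6→r2=4) has section circumradius 5.662 here — a regular 8-gon; Subtracting the remaining from the first: starting from the 7×7 cube, the 21×18.5 cube at (3.5, -4) partially overlaps it — only the 24.50 mm² overlap (of its 388.50 mm²) is removed, clipping the outline; the cone at (13, -1.5) misses the remaining region (no effect) — 1 connected region. Overall, the cross-section is a single solid region. The nearest boundary edge runs (0.00, 0.00)→(0.00, 7.00); distance from the point to it = 2.80 mm. The point is not inside any of the regions above, so it lies outside the cross-section (2.80 mm from the nearest boundary).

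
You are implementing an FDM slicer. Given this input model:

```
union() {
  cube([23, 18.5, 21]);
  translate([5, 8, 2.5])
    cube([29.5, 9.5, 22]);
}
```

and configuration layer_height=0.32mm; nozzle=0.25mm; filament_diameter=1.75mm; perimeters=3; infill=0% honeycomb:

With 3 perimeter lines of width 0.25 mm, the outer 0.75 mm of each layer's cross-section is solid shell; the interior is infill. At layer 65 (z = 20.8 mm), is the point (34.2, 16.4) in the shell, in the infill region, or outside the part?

At z = 20.8 mm: the cube is present — its section is the full 23×18.5 rectangle; the 29.5×9.5 cube at (5, 8) contributes its full rectangle; Taking the union: the regions partially overlap (shared area 171.00 mm²), so overlapping operands fuse into one piece — 1 connected region. Overall, the cross-section is a single solid region. The nearest boundary edge runs (34.50, 17.50)→(34.50, 8.00); distance from the point to it = 0.30 mm. The point is inside the cross-section, 0.30 mm from the nearest boundary — within the 0.75 mm shell band (3 × 0.25).

shell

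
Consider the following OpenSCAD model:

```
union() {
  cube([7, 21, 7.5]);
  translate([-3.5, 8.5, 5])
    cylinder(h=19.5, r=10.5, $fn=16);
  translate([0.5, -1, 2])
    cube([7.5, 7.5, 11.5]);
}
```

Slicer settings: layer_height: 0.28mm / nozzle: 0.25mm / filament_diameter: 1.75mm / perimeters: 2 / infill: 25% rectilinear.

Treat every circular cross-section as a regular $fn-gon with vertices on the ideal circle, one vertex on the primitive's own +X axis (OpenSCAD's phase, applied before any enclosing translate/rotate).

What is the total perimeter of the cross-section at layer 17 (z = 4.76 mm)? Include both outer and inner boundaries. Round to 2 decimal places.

At z = 4.76 mm: the cube (footprint 7×21) is included at this height (perimeter 56.00 mm); the cylinder at (-3.5, 8.5) is not intersected at this z (z outside [5, 24.5]); the cube at (0.5, -1) is present — its section is the full 7.5×7.5 rectangle (perimeter 30.00 mm); Merging all regions: the regions partially overlap (shared area 42.25 mm²), so the edge portions inside another operand are dropped and the merged outline is re-measured after clipping — boundary = 60.00 mm. Overall, the cross-section is a single solid region. Total boundary length (outer) = 60.00 mm.

60.00 mm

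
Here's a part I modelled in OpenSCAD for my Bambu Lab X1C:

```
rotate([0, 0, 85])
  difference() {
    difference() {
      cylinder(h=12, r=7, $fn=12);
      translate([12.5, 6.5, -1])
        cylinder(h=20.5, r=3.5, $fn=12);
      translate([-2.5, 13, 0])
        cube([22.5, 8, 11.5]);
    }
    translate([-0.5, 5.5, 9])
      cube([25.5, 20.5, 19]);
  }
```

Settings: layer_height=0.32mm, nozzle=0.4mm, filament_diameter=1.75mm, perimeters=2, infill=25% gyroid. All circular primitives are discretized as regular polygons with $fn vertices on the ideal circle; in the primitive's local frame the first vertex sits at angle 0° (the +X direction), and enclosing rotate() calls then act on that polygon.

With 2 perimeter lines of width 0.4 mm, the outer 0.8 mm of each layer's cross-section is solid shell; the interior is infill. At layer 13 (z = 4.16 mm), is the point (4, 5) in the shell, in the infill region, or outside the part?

shell

At z = 4.16 mm: the r=7 cylinder contributes a regular 12-gon of circumradius 7; the cylinder at (12.5, 6.5): section is a regular 12-gon, circumradius r=3.5; the cube at (-2.5, 13) is present — its section is the full 22.5×8 rectangle; Taking the first minus the rest: starting from the r=7 cylinder, the r=3.5 cylinder at (12.5, 6.5) misses the remaining region (no effect); the 22.5×8 cube at (-2.5, 13) misses the remaining region (no effect) — 1 connected region; the cube at (-0.5, 5.5) is absent (z outside [9, 28]); After the difference (first − rest): none of the subtracted shapes is present at this height, so that combined region is unchanged — 1 connected region; (rotated 85° about Z; rotation is an isometry so areas/perimeters/island counts are preserved). Overall, the cross-section is a single solid region. Undo the 85° rotation: the query point maps to (5.330, -3.549) in the un-rotated model frame. The nearest boundary edge runs (6.06, -3.50)→(3.50, -6.06); distance from the point to it = 0.48 mm. The point is inside the cross-section, 0.48 mm from the nearest boundary — within the 0.8 mm shell band (2 × 0.4).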